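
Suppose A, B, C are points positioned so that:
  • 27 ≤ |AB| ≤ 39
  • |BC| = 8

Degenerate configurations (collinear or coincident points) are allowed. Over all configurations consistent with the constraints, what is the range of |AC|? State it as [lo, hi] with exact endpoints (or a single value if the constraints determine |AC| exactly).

|AB| ∈ [27, 39]
|BC| ∈ {8}
|AC| ∈ [19, 47]

|AC| ∈ [19, 47]  (≈ [19.0000, 47.0000])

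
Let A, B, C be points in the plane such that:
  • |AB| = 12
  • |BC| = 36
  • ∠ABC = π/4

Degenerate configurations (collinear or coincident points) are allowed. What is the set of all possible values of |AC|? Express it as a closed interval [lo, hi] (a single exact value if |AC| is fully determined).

|AC| = 12·√(10 - 3·√(2))  (≈ 28.7934)

|AB| ∈ {12}
|BC| ∈ {36}
|AC| ∈ {12·√(10 - 3·√(2))}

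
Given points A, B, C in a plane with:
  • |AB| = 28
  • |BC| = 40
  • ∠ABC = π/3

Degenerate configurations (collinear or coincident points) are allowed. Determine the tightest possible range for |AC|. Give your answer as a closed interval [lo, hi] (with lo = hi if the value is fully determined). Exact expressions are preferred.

|AC| = 4·√(79)  (≈ 35.5528)

|AB| ∈ {28}
|BC| ∈ {40}
|AC| ∈ {4·√(79)}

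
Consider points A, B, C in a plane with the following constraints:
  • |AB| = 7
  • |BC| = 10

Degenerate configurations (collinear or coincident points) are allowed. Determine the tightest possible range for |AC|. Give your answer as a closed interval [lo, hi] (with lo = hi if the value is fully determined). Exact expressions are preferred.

|AB| ∈ {7}
|BC| ∈ {10}
|AC| ∈ [3, 17]

|AC| ∈ [3, 17]  (≈ [3.0000, 17.0000])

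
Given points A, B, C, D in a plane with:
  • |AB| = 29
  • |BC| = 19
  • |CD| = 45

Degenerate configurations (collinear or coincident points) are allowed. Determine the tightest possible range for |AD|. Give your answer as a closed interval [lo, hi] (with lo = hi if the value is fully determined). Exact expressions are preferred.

|AD| ∈ [0, 93]  (≈ [0.0000, 93.0000])

|AB| ∈ {29}
|BC| ∈ {19}
|CD| ∈ {45}
|AC| ∈ [10, 48]
|BD| ∈ [26, 64]
|AD| ∈ [0, 93]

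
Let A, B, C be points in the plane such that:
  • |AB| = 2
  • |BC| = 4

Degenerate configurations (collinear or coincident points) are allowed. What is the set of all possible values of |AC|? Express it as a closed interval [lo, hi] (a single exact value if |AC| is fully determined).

|AB| ∈ {2}
|BC| ∈ {4}
|AC| ∈ [2, 6]

|AC| ∈ [2, 6]  (≈ [2.0000, 6.0000])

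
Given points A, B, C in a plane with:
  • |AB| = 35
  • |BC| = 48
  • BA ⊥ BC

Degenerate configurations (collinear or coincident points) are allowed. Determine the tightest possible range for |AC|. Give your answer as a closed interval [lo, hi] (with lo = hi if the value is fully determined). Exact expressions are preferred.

|AB| ∈ {35}
|BC| ∈ {48}
|AC| ∈ {√(3529)}

|AC| = √(3529)  (≈ 59.4054)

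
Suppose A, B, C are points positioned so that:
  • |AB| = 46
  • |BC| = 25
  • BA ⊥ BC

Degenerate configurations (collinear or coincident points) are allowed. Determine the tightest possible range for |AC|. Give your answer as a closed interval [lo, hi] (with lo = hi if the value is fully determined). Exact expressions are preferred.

|AB| ∈ {46}
|BC| ∈ {25}
|AC| ∈ {√(2741)}

|AC| = √(2741)  (≈ 52.3546)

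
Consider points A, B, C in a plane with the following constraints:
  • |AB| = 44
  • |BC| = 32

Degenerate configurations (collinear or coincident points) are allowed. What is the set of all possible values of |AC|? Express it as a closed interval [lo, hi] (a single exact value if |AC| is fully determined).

|AC| ∈ [12, 76]  (≈ [12.0000, 76.0000])

|AB| ∈ {44}
|BC| ∈ {32}
|AC| ∈ [12, 76]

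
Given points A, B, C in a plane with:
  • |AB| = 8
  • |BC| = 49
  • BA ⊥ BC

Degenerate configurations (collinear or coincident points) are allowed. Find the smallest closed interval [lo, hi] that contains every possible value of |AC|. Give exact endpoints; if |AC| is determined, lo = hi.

|AC| = √(2465)  (≈ 49.6488)

|AB| ∈ {8}
|BC| ∈ {49}
|AC| ∈ {√(2465)}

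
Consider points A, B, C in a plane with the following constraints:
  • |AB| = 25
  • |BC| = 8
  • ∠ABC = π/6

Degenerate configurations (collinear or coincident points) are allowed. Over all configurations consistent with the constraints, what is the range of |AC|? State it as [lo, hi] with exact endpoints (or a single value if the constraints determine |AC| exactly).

|AC| = √(689 - 200·√(3))  (≈ 18.5092)

|AB| ∈ {25}
|BC| ∈ {8}
|AC| ∈ {√(689 - 200·√(3))}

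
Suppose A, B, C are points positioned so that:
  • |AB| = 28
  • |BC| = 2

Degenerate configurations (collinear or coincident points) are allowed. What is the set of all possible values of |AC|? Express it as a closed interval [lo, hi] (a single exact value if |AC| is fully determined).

|AB| ∈ {28}
|BC| ∈ {2}
|AC| ∈ [26, 30]

|AC| ∈ [26, 30]  (≈ [26.0000, 30.0000])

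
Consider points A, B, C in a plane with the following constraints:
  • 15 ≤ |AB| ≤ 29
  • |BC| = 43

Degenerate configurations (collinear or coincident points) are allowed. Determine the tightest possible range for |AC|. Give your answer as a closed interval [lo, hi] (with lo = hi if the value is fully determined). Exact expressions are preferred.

|AC| ∈ [14, 72]  (≈ [14.0000, 72.0000])

|AB| ∈ [15, 29]
|BC| ∈ {43}
|AC| ∈ [14, 72]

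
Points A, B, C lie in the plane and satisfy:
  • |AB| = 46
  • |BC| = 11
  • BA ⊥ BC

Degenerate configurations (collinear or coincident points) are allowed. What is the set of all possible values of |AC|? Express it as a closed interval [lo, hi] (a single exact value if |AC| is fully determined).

|AC| = √(2237)  (≈ 47.2969)

|AB| ∈ {46}
|BC| ∈ {11}
|AC| ∈ {√(2237)}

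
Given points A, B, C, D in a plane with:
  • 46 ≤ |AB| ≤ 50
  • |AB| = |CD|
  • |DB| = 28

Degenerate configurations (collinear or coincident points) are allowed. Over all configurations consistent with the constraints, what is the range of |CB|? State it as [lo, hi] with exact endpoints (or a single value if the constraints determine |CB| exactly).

|CB| ∈ [18, 78]  (≈ [18.0000, 78.0000])

|AB| ∈ [46, 50]
|BD| ∈ {28}
|CD| ∈ [46, 50]
|AD| ∈ [18, 78]
|BC| ∈ [18, 78]
|AC| ∈ [0, 128]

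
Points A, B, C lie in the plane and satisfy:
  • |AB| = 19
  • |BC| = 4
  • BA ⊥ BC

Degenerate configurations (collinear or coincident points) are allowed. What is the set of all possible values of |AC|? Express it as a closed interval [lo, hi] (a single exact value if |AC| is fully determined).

|AC| = √(377)  (≈ 19.4165)

|AB| ∈ {19}
|BC| ∈ {4}
|AC| ∈ {√(377)}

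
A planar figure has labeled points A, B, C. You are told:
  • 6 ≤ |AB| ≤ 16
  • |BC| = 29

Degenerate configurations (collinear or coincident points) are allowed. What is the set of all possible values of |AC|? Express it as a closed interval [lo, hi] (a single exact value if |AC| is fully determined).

|AB| ∈ [6, 16]
|BC| ∈ {29}
|AC| ∈ [13, 45]

|AC| ∈ [13, 45]  (≈ [13.0000, 45.0000])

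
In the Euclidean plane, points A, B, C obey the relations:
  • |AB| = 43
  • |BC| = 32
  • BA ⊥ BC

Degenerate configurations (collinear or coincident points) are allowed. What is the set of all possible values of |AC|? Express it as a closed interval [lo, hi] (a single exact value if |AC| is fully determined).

|AB| ∈ {43}
|BC| ∈ {32}
|AC| ∈ {13·√(17)}

|AC| = 13·√(17)  (≈ 53.6004)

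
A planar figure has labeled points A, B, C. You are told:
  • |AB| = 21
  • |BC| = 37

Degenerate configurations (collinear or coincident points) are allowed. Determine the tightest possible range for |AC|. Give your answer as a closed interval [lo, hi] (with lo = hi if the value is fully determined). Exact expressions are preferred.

|AC| ∈ [16, 58]  (≈ [16.0000, 58.0000])

|AB| ∈ {21}
|BC| ∈ {37}
|AC| ∈ [16, 58]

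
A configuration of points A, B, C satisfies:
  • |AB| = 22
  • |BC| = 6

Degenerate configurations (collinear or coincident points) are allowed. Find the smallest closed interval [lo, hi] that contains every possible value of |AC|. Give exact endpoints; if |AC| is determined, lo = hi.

|AB| ∈ {22}
|BC| ∈ {6}
|AC| ∈ [16, 28]

|AC| ∈ [16, 28]  (≈ [16.0000, 28.0000])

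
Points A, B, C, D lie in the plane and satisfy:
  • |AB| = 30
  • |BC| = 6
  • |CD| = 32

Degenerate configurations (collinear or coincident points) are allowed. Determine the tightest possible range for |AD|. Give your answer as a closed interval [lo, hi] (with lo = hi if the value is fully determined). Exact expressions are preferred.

|AB| ∈ {30}
|BC| ∈ {6}
|CD| ∈ {32}
|AC| ∈ [24, 36]
|BD| ∈ [26, 38]
|AD| ∈ [0, 68]

|AD| ∈ [0, 68]  (≈ [0.0000, 68.0000])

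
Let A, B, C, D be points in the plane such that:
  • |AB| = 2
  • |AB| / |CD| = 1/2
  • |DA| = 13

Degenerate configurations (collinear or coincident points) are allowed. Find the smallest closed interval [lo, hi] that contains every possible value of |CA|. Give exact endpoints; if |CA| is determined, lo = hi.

|AB| ∈ {2}
|AD| ∈ {13}
|CD| ∈ {4}
|BD| ∈ [11, 15]
|AC| ∈ [9, 17]
|BC| ∈ [7, 19]

|CA| ∈ [9, 17]  (≈ [9.0000, 17.0000])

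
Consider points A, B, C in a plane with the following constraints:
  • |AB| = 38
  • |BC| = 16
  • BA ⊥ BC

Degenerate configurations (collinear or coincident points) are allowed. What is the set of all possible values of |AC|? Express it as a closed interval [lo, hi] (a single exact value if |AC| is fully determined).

|AB| ∈ {38}
|BC| ∈ {16}
|AC| ∈ {10·√(17)}

|AC| = 10·√(17)  (≈ 41.2311)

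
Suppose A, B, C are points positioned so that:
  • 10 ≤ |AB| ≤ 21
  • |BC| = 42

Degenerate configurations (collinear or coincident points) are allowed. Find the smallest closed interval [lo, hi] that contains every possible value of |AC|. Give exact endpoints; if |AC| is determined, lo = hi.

|AB| ∈ [10, 21]
|BC| ∈ {42}
|AC| ∈ [21, 63]

|AC| ∈ [21, 63]  (≈ [21.0000, 63.0000])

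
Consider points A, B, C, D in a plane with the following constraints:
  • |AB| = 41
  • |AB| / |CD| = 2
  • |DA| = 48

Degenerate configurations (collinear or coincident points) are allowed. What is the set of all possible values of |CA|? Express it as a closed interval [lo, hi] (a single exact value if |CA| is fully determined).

|AB| ∈ {41}
|AD| ∈ {48}
|CD| ∈ {41/2}
|BD| ∈ [7, 89]
|AC| ∈ [55/2, 137/2]
|BC| ∈ [0, 219/2]

|CA| ∈ [55/2, 137/2]  (≈ [27.5000, 68.5000])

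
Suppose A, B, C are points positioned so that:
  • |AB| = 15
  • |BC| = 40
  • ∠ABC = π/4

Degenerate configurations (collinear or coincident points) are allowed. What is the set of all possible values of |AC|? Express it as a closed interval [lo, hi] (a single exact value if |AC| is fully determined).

|AC| = 5·√(73 - 24·√(2))  (≈ 31.2485)

|AB| ∈ {15}
|BC| ∈ {40}
|AC| ∈ {5·√(73 - 24·√(2))}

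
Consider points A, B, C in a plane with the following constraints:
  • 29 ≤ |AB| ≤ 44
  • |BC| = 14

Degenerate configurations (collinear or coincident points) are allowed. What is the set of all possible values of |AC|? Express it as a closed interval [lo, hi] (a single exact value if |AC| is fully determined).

|AB| ∈ [29, 44]
|BC| ∈ {14}
|AC| ∈ [15, 58]

|AC| ∈ [15, 58]  (≈ [15.0000, 58.0000])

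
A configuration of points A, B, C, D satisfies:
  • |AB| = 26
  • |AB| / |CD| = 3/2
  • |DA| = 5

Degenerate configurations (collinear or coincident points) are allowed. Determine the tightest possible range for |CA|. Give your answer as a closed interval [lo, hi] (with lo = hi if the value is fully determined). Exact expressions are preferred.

|CA| ∈ [37/3, 67/3]  (≈ [12.3333, 22.3333])

|AB| ∈ {26}
|AD| ∈ {5}
|CD| ∈ {52/3}
|BD| ∈ [21, 31]
|AC| ∈ [37/3, 67/3]
|BC| ∈ [11/3, 145/3]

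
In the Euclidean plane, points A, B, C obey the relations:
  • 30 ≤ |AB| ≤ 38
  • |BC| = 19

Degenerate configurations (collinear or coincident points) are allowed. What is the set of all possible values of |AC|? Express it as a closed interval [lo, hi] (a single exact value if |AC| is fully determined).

|AB| ∈ [30, 38]
|BC| ∈ {19}
|AC| ∈ [11, 57]

|AC| ∈ [11, 57]  (≈ [11.0000, 57.0000])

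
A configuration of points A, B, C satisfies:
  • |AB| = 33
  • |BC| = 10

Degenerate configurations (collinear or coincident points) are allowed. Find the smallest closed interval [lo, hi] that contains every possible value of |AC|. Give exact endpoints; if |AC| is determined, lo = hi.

|AB| ∈ {33}
|BC| ∈ {10}
|AC| ∈ [23, 43]

|AC| ∈ [23, 43]  (≈ [23.0000, 43.0000])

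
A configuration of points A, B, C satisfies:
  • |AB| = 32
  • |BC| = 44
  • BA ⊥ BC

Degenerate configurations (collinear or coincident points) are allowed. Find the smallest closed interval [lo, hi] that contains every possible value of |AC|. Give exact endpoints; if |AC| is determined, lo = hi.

|AC| = 4·√(185)  (≈ 54.4059)

|AB| ∈ {32}
|BC| ∈ {44}
|AC| ∈ {4·√(185)}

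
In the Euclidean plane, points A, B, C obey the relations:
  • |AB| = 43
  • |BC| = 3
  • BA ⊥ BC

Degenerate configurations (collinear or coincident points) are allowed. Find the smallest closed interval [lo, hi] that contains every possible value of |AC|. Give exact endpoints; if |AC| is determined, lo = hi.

|AB| ∈ {43}
|BC| ∈ {3}
|AC| ∈ {√(1858)}

|AC| = √(1858)  (≈ 43.1045)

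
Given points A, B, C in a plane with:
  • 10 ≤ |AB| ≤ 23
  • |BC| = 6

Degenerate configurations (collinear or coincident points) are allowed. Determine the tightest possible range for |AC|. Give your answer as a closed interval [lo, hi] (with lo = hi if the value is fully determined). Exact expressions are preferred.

|AB| ∈ [10, 23]
|BC| ∈ {6}
|AC| ∈ [4, 29]

|AC| ∈ [4, 29]  (≈ [4.0000, 29.0000])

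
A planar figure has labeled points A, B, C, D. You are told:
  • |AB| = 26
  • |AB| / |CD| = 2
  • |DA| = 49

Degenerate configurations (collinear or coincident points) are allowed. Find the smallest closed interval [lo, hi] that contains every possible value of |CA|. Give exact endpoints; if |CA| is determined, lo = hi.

|CA| ∈ [36, 62]  (≈ [36.0000, 62.0000])

|AB| ∈ {26}
|AD| ∈ {49}
|CD| ∈ {13}
|BD| ∈ [23, 75]
|AC| ∈ [36, 62]
|BC| ∈ [10, 88]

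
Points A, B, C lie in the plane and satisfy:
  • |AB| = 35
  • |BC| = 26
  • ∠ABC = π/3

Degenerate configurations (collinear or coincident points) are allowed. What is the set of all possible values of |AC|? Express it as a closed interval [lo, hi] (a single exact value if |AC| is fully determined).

|AC| = √(991)  (≈ 31.4802)

|AB| ∈ {35}
|BC| ∈ {26}
|AC| ∈ {√(991)}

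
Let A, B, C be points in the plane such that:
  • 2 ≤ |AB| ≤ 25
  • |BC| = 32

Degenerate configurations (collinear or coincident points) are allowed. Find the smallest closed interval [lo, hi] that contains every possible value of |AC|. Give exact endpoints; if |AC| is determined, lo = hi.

|AB| ∈ [2, 25]
|BC| ∈ {32}
|AC| ∈ [7, 57]

|AC| ∈ [7, 57]  (≈ [7.0000, 57.0000])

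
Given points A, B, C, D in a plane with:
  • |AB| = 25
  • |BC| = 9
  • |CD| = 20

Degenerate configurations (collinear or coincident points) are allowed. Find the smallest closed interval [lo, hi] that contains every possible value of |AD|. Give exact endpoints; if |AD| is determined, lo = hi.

|AD| ∈ [0, 54]  (≈ [0.0000, 54.0000])

|AB| ∈ {25}
|BC| ∈ {9}
|CD| ∈ {20}
|AC| ∈ [16, 34]
|BD| ∈ [11, 29]
|AD| ∈ [0, 54]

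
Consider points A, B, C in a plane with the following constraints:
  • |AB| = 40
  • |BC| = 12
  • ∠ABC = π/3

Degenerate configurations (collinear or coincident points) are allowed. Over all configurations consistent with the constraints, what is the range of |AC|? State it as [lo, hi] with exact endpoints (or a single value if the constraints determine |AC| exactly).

|AC| = 4·√(79)  (≈ 35.5528)

|AB| ∈ {40}
|BC| ∈ {12}
|AC| ∈ {4·√(79)}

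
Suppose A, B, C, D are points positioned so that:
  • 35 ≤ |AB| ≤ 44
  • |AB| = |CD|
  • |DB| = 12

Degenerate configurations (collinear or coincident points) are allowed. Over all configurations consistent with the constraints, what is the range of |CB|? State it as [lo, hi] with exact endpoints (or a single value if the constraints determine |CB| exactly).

|CB| ∈ [23, 56]  (≈ [23.0000, 56.0000])

|AB| ∈ [35, 44]
|BD| ∈ {12}
|CD| ∈ [35, 44]
|AD| ∈ [23, 56]
|BC| ∈ [23, 56]
|AC| ∈ [0, 100]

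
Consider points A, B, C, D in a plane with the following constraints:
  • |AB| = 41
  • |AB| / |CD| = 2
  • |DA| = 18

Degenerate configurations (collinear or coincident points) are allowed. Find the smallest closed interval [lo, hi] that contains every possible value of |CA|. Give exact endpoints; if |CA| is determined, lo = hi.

|CA| ∈ [5/2, 77/2]  (≈ [2.5000, 38.5000])

|AB| ∈ {41}
|AD| ∈ {18}
|CD| ∈ {41/2}
|BD| ∈ [23, 59]
|AC| ∈ [5/2, 77/2]
|BC| ∈ [5/2, 159/2]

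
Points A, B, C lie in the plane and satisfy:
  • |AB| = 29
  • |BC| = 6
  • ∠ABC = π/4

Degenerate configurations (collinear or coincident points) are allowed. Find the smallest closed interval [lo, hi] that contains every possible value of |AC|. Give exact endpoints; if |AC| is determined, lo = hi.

|AC| = √(877 - 174·√(2))  (≈ 25.1183)

|AB| ∈ {29}
|BC| ∈ {6}
|AC| ∈ {√(877 - 174·√(2))}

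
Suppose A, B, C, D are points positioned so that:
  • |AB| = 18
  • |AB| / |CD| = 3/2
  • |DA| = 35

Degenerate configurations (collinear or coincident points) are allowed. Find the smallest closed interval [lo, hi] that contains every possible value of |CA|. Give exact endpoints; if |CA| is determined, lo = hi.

|AB| ∈ {18}
|AD| ∈ {35}
|CD| ∈ {12}
|BD| ∈ [17, 53]
|AC| ∈ [23, 47]
|BC| ∈ [5, 65]

|CA| ∈ [23, 47]  (≈ [23.0000, 47.0000])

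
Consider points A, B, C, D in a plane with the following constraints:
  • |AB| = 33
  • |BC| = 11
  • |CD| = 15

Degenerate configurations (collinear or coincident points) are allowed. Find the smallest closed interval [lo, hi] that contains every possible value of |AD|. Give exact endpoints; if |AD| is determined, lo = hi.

|AD| ∈ [7, 59]  (≈ [7.0000, 59.0000])

|AB| ∈ {33}
|BC| ∈ {11}
|CD| ∈ {15}
|AC| ∈ [22, 44]
|BD| ∈ [4, 26]
|AD| ∈ [7, 59]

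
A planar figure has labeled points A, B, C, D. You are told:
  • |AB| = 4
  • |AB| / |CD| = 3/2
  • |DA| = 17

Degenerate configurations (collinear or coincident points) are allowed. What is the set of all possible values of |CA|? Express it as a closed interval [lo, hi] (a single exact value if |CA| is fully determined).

|AB| ∈ {4}
|AD| ∈ {17}
|CD| ∈ {8/3}
|BD| ∈ [13, 21]
|AC| ∈ [43/3, 59/3]
|BC| ∈ [31/3, 71/3]

|CA| ∈ [43/3, 59/3]  (≈ [14.3333, 19.6667])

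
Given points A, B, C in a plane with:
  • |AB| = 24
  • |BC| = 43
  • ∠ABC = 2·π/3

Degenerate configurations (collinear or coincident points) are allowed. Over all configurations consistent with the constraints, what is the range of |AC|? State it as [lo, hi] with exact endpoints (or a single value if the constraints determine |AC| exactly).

|AB| ∈ {24}
|BC| ∈ {43}
|AC| ∈ {√(3457)}

|AC| = √(3457)  (≈ 58.7963)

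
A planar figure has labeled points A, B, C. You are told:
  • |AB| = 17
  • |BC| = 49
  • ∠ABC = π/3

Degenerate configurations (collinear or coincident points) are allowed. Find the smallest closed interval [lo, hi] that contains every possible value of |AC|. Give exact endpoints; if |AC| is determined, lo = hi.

|AC| = √(1857)  (≈ 43.0929)

|AB| ∈ {17}
|BC| ∈ {49}
|AC| ∈ {√(1857)}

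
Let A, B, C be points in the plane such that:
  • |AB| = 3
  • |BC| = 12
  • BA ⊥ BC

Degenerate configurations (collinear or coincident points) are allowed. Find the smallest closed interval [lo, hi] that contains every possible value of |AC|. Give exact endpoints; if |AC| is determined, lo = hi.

|AB| ∈ {3}
|BC| ∈ {12}
|AC| ∈ {3·√(17)}

|AC| = 3·√(17)  (≈ 12.3693)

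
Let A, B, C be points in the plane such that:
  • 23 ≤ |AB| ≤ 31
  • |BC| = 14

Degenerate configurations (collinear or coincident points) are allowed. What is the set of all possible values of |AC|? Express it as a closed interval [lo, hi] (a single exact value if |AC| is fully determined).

|AC| ∈ [9, 45]  (≈ [9.0000, 45.0000])

|AB| ∈ [23, 31]
|BC| ∈ {14}
|AC| ∈ [9, 45]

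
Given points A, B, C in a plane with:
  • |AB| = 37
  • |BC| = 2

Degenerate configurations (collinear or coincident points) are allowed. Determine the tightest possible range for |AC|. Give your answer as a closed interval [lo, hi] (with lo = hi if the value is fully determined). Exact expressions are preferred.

|AC| ∈ [35, 39]  (≈ [35.0000, 39.0000])

|AB| ∈ {37}
|BC| ∈ {2}
|AC| ∈ [35, 39]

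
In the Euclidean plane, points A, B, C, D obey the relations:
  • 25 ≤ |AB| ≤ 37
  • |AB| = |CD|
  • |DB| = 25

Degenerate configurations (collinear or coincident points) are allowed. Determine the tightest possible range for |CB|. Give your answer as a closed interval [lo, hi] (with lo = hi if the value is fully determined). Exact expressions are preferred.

|CB| ∈ [0, 62]  (≈ [0.0000, 62.0000])

|AB| ∈ [25, 37]
|BD| ∈ {25}
|CD| ∈ [25, 37]
|AD| ∈ [0, 62]
|BC| ∈ [0, 62]
|AC| ∈ [0, 99]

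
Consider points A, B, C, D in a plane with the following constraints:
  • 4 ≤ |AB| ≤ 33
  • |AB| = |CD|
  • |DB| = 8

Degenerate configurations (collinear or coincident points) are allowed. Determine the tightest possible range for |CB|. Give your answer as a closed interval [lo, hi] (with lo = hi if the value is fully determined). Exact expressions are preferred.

|CB| ∈ [0, 41]  (≈ [0.0000, 41.0000])

|AB| ∈ [4, 33]
|BD| ∈ {8}
|CD| ∈ [4, 33]
|AD| ∈ [0, 41]
|BC| ∈ [0, 41]
|AC| ∈ [0, 74]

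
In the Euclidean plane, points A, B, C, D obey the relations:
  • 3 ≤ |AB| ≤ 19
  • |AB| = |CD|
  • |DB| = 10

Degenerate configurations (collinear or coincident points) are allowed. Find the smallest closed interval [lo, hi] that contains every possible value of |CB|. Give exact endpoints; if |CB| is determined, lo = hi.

|CB| ∈ [0, 29]  (≈ [0.0000, 29.0000])

|AB| ∈ [3, 19]
|BD| ∈ {10}
|CD| ∈ [3, 19]
|AD| ∈ [0, 29]
|BC| ∈ [0, 29]
|AC| ∈ [0, 48]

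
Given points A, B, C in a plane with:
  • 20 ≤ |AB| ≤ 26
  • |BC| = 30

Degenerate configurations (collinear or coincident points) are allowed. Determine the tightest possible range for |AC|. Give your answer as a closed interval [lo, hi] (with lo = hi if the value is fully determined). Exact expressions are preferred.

|AB| ∈ [20, 26]
|BC| ∈ {30}
|AC| ∈ [4, 56]

|AC| ∈ [4, 56]  (≈ [4.0000, 56.0000])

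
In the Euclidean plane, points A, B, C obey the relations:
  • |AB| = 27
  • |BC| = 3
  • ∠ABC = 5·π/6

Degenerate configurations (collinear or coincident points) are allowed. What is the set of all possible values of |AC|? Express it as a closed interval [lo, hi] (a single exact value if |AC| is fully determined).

|AC| = 3·√(9·√(3) + 82)  (≈ 29.6361)

|AB| ∈ {27}
|BC| ∈ {3}
|AC| ∈ {3·√(9·√(3) + 82)}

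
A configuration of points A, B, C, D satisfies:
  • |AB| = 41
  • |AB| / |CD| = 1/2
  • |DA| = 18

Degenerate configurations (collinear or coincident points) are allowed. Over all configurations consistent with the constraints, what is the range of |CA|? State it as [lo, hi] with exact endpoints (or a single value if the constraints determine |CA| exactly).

|AB| ∈ {41}
|AD| ∈ {18}
|CD| ∈ {82}
|BD| ∈ [23, 59]
|AC| ∈ [64, 100]
|BC| ∈ [23, 141]

|CA| ∈ [64, 100]  (≈ [64.0000, 100.0000])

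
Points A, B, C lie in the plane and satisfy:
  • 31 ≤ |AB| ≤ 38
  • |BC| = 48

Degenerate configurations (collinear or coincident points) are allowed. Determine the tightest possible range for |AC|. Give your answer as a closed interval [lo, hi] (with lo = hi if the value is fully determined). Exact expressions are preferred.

|AC| ∈ [10, 86]  (≈ [10.0000, 86.0000])

|AB| ∈ [31, 38]
|BC| ∈ {48}
|AC| ∈ [10, 86]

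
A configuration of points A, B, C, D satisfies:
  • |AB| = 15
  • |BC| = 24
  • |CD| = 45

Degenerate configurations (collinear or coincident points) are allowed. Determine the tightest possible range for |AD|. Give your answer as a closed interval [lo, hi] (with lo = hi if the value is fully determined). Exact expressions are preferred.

|AD| ∈ [6, 84]  (≈ [6.0000, 84.0000])

|AB| ∈ {15}
|BC| ∈ {24}
|CD| ∈ {45}
|AC| ∈ [9, 39]
|BD| ∈ [21, 69]
|AD| ∈ [6, 84]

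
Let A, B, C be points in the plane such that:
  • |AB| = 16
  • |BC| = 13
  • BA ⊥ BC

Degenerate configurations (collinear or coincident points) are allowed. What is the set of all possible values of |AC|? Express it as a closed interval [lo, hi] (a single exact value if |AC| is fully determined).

|AC| = 5·√(17)  (≈ 20.6155)

|AB| ∈ {16}
|BC| ∈ {13}
|AC| ∈ {5·√(17)}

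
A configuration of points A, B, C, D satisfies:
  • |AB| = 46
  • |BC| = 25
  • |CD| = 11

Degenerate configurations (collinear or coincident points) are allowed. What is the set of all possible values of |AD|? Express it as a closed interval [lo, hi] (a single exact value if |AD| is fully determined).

|AB| ∈ {46}
|BC| ∈ {25}
|CD| ∈ {11}
|AC| ∈ [21, 71]
|BD| ∈ [14, 36]
|AD| ∈ [10, 82]

|AD| ∈ [10, 82]  (≈ [10.0000, 82.0000])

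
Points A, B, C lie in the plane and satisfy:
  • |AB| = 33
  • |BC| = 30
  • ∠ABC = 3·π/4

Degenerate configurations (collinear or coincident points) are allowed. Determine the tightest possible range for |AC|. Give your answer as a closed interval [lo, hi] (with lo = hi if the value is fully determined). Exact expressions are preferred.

|AC| = 3·√(110·√(2) + 221)  (≈ 58.2157)

|AB| ∈ {33}
|BC| ∈ {30}
|AC| ∈ {3·√(110·√(2) + 221)}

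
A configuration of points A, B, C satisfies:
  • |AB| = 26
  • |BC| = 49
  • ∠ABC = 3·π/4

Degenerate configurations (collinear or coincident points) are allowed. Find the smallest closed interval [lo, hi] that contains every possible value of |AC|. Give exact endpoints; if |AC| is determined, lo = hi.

|AC| = √(1274·√(2) + 3077)  (≈ 69.8477)

|AB| ∈ {26}
|BC| ∈ {49}
|AC| ∈ {√(1274·√(2) + 3077)}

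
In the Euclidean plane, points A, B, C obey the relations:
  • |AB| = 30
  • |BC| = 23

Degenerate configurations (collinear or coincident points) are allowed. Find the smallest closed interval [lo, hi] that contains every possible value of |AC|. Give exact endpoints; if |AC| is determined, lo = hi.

|AB| ∈ {30}
|BC| ∈ {23}
|AC| ∈ [7, 53]

|AC| ∈ [7, 53]  (≈ [7.0000, 53.0000])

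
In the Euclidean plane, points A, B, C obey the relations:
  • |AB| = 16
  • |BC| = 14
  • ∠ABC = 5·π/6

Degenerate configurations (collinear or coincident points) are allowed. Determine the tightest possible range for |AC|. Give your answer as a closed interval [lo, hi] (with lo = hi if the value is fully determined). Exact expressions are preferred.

|AB| ∈ {16}
|BC| ∈ {14}
|AC| ∈ {2·√(56·√(3) + 113)}

|AC| = 2·√(56·√(3) + 113)  (≈ 28.9824)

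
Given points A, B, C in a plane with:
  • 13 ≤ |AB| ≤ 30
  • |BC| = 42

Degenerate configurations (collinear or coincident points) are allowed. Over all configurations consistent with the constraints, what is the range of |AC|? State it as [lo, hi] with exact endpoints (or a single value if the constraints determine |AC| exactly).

|AC| ∈ [12, 72]  (≈ [12.0000, 72.0000])

|AB| ∈ [13, 30]
|BC| ∈ {42}
|AC| ∈ [12, 72]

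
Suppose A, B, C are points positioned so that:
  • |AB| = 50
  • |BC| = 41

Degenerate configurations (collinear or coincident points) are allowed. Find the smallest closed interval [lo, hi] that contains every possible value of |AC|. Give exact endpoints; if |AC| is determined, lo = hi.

|AB| ∈ {50}
|BC| ∈ {41}
|AC| ∈ [9, 91]

|AC| ∈ [9, 91]  (≈ [9.0000, 91.0000])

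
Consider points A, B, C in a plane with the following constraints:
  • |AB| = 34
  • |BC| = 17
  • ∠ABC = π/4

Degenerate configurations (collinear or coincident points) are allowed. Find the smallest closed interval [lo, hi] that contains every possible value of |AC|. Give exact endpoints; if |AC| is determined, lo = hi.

|AC| = 17·√(5 - 2·√(2))  (≈ 25.0516)

|AB| ∈ {34}
|BC| ∈ {17}
|AC| ∈ {17·√(5 - 2·√(2))}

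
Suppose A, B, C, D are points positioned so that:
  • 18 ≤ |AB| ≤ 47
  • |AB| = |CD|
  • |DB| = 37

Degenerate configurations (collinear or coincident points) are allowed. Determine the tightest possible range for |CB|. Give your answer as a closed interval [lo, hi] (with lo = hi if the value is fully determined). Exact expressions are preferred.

|CB| ∈ [0, 84]  (≈ [0.0000, 84.0000])

|AB| ∈ [18, 47]
|BD| ∈ {37}
|CD| ∈ [18, 47]
|AD| ∈ [0, 84]
|BC| ∈ [0, 84]
|AC| ∈ [0, 131]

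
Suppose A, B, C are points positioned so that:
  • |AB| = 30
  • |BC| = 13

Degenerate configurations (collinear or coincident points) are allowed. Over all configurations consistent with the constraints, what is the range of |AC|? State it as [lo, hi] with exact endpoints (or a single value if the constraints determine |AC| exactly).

|AB| ∈ {30}
|BC| ∈ {13}
|AC| ∈ [17, 43]

|AC| ∈ [17, 43]  (≈ [17.0000, 43.0000])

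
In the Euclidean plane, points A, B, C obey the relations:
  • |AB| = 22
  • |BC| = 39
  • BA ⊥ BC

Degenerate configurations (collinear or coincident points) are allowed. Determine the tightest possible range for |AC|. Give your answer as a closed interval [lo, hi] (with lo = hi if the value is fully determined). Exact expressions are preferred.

|AC| = √(2005)  (≈ 44.7772)

|AB| ∈ {22}
|BC| ∈ {39}
|AC| ∈ {√(2005)}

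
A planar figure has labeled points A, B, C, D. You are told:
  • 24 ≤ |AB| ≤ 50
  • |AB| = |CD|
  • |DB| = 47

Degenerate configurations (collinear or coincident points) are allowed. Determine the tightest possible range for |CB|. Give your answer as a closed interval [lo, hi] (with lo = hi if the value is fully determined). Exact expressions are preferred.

|CB| ∈ [0, 97]  (≈ [0.0000, 97.0000])

|AB| ∈ [24, 50]
|BD| ∈ {47}
|CD| ∈ [24, 50]
|AD| ∈ [0, 97]
|BC| ∈ [0, 97]
|AC| ∈ [0, 147]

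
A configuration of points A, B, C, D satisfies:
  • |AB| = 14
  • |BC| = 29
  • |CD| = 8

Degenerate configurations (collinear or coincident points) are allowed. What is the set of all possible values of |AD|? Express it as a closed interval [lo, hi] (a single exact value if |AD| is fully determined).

|AB| ∈ {14}
|BC| ∈ {29}
|CD| ∈ {8}
|AC| ∈ [15, 43]
|BD| ∈ [21, 37]
|AD| ∈ [7, 51]

|AD| ∈ [7, 51]  (≈ [7.0000, 51.0000])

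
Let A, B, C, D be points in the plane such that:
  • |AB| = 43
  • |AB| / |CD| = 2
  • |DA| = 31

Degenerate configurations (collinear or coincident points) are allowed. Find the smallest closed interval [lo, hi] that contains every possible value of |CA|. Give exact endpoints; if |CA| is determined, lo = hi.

|AB| ∈ {43}
|AD| ∈ {31}
|CD| ∈ {43/2}
|BD| ∈ [12, 74]
|AC| ∈ [19/2, 105/2]
|BC| ∈ [0, 191/2]

|CA| ∈ [19/2, 105/2]  (≈ [9.5000, 52.5000])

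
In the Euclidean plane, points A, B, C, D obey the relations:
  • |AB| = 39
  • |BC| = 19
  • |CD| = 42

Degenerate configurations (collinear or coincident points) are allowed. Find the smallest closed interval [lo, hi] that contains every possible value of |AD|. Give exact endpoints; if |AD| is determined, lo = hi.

|AB| ∈ {39}
|BC| ∈ {19}
|CD| ∈ {42}
|AC| ∈ [20, 58]
|BD| ∈ [23, 61]
|AD| ∈ [0, 100]

|AD| ∈ [0, 100]  (≈ [0.0000, 100.0000])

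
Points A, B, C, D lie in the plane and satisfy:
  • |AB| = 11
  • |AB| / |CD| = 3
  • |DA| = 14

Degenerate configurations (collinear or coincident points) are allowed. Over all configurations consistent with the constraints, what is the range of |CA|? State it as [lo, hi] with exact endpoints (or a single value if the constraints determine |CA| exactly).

|CA| ∈ [31/3, 53/3]  (≈ [10.3333, 17.6667])

|AB| ∈ {11}
|AD| ∈ {14}
|CD| ∈ {11/3}
|BD| ∈ [3, 25]
|AC| ∈ [31/3, 53/3]
|BC| ∈ [0, 86/3]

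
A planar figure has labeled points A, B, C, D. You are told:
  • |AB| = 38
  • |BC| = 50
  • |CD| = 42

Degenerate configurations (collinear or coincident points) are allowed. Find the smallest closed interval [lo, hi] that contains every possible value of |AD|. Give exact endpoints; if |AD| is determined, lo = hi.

|AD| ∈ [0, 130]  (≈ [0.0000, 130.0000])

|AB| ∈ {38}
|BC| ∈ {50}
|CD| ∈ {42}
|AC| ∈ [12, 88]
|BD| ∈ [8, 92]
|AD| ∈ [0, 130]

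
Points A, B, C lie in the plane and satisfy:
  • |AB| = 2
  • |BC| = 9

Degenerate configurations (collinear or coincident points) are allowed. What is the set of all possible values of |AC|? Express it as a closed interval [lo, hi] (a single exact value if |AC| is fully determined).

|AC| ∈ [7, 11]  (≈ [7.0000, 11.0000])

|AB| ∈ {2}
|BC| ∈ {9}
|AC| ∈ [7, 11]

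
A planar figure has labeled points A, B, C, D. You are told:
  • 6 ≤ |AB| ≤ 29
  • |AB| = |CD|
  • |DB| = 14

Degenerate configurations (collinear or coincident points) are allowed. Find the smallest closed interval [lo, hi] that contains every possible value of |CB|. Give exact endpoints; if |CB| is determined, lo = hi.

|AB| ∈ [6, 29]
|BD| ∈ {14}
|CD| ∈ [6, 29]
|AD| ∈ [0, 43]
|BC| ∈ [0, 43]
|AC| ∈ [0, 72]

|CB| ∈ [0, 43]  (≈ [0.0000, 43.0000])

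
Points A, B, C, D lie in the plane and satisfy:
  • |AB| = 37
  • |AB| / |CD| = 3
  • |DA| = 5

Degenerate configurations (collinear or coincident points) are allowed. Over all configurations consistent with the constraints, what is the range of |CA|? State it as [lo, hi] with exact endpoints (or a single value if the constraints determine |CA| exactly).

|AB| ∈ {37}
|AD| ∈ {5}
|CD| ∈ {37/3}
|BD| ∈ [32, 42]
|AC| ∈ [22/3, 52/3]
|BC| ∈ [59/3, 163/3]

|CA| ∈ [22/3, 52/3]  (≈ [7.3333, 17.3333])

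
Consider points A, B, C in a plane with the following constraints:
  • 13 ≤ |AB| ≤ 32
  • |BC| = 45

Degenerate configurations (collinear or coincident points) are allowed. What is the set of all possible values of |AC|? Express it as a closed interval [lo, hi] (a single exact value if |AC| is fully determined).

|AB| ∈ [13, 32]
|BC| ∈ {45}
|AC| ∈ [13, 77]

|AC| ∈ [13, 77]  (≈ [13.0000, 77.0000])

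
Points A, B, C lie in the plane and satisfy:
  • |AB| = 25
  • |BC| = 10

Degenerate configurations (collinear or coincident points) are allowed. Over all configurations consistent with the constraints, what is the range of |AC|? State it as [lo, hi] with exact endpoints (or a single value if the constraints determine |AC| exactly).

|AC| ∈ [15, 35]  (≈ [15.0000, 35.0000])

|AB| ∈ {25}
|BC| ∈ {10}
|AC| ∈ [15, 35]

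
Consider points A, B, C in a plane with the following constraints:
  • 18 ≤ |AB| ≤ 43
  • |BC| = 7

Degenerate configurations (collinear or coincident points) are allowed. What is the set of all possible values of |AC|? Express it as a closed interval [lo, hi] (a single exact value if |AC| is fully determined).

|AB| ∈ [18, 43]
|BC| ∈ {7}
|AC| ∈ [11, 50]

|AC| ∈ [11, 50]  (≈ [11.0000, 50.0000])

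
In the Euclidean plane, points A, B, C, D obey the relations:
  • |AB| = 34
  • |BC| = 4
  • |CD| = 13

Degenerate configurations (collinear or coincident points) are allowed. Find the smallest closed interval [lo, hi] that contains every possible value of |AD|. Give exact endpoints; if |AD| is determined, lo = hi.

|AB| ∈ {34}
|BC| ∈ {4}
|CD| ∈ {13}
|AC| ∈ [30, 38]
|BD| ∈ [9, 17]
|AD| ∈ [17, 51]

|AD| ∈ [17, 51]  (≈ [17.0000, 51.0000])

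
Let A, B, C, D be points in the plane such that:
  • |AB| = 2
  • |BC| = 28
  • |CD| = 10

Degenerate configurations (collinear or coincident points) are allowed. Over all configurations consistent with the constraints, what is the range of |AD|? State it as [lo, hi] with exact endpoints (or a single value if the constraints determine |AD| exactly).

|AB| ∈ {2}
|BC| ∈ {28}
|CD| ∈ {10}
|AC| ∈ [26, 30]
|BD| ∈ [18, 38]
|AD| ∈ [16, 40]

|AD| ∈ [16, 40]  (≈ [16.0000, 40.0000])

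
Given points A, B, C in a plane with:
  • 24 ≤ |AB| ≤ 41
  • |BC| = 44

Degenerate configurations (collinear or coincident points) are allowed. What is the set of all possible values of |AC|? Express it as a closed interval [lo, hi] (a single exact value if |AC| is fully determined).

|AC| ∈ [3, 85]  (≈ [3.0000, 85.0000])

|AB| ∈ [24, 41]
|BC| ∈ {44}
|AC| ∈ [3, 85]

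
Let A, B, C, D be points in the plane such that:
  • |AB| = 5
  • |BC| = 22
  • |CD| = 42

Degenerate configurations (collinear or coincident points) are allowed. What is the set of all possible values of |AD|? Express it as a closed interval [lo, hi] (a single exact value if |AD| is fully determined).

|AD| ∈ [15, 69]  (≈ [15.0000, 69.0000])

|AB| ∈ {5}
|BC| ∈ {22}
|CD| ∈ {42}
|AC| ∈ [17, 27]
|BD| ∈ [20, 64]
|AD| ∈ [15, 69]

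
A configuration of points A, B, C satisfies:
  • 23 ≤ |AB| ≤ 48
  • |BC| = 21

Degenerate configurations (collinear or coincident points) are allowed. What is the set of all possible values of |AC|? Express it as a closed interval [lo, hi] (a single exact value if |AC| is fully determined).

|AB| ∈ [23, 48]
|BC| ∈ {21}
|AC| ∈ [2, 69]

|AC| ∈ [2, 69]  (≈ [2.0000, 69.0000])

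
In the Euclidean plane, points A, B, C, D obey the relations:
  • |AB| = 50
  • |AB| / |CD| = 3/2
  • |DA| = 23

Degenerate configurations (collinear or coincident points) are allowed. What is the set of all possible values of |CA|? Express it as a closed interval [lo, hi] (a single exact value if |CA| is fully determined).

|AB| ∈ {50}
|AD| ∈ {23}
|CD| ∈ {100/3}
|BD| ∈ [27, 73]
|AC| ∈ [31/3, 169/3]
|BC| ∈ [0, 319/3]

|CA| ∈ [31/3, 169/3]  (≈ [10.3333, 56.3333])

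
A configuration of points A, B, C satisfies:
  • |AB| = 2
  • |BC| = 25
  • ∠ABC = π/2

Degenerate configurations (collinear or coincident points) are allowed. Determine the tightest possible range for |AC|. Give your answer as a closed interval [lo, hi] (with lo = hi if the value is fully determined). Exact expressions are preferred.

|AB| ∈ {2}
|BC| ∈ {25}
|AC| ∈ {√(629)}

|AC| = √(629)  (≈ 25.0799)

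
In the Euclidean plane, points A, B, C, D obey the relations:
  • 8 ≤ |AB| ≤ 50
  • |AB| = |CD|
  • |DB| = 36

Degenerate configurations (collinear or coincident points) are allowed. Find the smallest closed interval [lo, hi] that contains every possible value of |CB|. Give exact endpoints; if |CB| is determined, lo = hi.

|CB| ∈ [0, 86]  (≈ [0.0000, 86.0000])

|AB| ∈ [8, 50]
|BD| ∈ {36}
|CD| ∈ [8, 50]
|AD| ∈ [0, 86]
|BC| ∈ [0, 86]
|AC| ∈ [0, 136]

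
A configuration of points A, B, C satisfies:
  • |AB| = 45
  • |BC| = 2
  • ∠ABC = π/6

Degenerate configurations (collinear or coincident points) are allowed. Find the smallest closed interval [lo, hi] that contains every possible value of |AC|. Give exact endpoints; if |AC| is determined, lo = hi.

|AB| ∈ {45}
|BC| ∈ {2}
|AC| ∈ {√(2029 - 90·√(3))}

|AC| = √(2029 - 90·√(3))  (≈ 43.2795)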